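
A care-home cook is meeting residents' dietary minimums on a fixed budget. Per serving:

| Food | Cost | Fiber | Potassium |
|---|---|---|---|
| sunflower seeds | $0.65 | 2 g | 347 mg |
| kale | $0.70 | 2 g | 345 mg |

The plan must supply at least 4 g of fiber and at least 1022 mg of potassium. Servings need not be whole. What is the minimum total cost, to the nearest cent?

Minimising a linear cost over {fiber ≥ 4, potassium ≥ 1022, servings ≥ 0} — the optimum is at a vertex, using one or two foods.
sunflower seeds only: max(4/2, 1022/347) = 2.945 servings → $1.91.
kale only: max(4/2, 1022/345) = 2.962 servings → $2.07.
sunflower seeds + kale with both targets exact would need a negative amount; discard.
Cheapest feasible corner: $1.91.

$1.91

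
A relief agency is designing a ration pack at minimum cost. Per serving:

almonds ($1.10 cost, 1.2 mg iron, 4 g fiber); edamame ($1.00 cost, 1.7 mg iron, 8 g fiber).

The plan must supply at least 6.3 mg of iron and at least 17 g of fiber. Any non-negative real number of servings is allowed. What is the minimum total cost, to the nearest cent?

$3.71

Two binding constraints pin down two serving amounts, so the optimal mix uses at most two foods. The candidates are each food alone (scaled to the tighter of iron/fiber) and each pair with both constraints tight.
almonds only: max(6.3/1.2, 17/4) = 5.25 servings → $5.78.
edamame only: max(6.3/1.7, 17/8) = 3.706 servings → $3.71.
almonds + edamame: the both-tight solution has a negative serving — not a feasible corner.
Cheapest feasible corner: $3.71.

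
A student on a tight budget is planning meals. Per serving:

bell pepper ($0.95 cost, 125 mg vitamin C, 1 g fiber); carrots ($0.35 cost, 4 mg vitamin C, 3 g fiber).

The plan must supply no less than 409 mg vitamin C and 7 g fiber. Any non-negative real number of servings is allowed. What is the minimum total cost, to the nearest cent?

$3.51

With two linear requirements the optimum uses one or two foods; enumerate the corners.
bell pepper only: max(409/125, 7/1) = 7 servings → $6.65.
carrots only: max(409/4, 7/3) = 102.2 servings → $35.79.
bell pepper + carrots with both tight: 3.232 servings and 1.256 servings → $3.51.
The minimum over all feasible corners is $3.51.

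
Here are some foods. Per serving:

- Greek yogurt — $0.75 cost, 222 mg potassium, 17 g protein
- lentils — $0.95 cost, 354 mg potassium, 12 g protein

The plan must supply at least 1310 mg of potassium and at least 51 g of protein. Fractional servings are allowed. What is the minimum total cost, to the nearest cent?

Greek yogurt only: max(1310/222, 51/17) = 5.901 servings → $4.43.
lentils only: max(1310/354, 51/12) = 4.25 servings → $4.04.
Greek yogurt + lentils with both tight: 0.6959 servings and 3.264 servings → $3.62.
The minimum over all feasible corners is $3.62.

$3.62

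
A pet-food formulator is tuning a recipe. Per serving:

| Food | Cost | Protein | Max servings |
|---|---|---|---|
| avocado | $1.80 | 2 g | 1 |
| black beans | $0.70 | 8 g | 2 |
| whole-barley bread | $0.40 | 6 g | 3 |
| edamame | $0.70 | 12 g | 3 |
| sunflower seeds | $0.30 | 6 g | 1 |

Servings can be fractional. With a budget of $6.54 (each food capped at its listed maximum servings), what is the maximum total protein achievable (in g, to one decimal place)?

77.7 g

Protein per dollar: sunflower seeds 20, edamame 17.14, whole-barley bread 15, black beans 11.43, avocado 1.111.
Take 1 serving of sunflower seeds: spends $0.30, +6.0 g protein (running total 6.0 g).
Take 3 servings of edamame: spends $2.10, +36.0 g protein (running total 42.0 g).
Take 3 servings of whole-barley bread: spends $1.20, +18.0 g protein (running total 60.0 g).
Take 2 servings of black beans: spends $1.40, +16.0 g protein (running total 76.0 g).
Take 0.8556 servings of avocado: spends $1.54, +1.7 g protein (running total 77.7 g).
Greedy by best ratio exhausts the cost allowance optimally: 77.7 g.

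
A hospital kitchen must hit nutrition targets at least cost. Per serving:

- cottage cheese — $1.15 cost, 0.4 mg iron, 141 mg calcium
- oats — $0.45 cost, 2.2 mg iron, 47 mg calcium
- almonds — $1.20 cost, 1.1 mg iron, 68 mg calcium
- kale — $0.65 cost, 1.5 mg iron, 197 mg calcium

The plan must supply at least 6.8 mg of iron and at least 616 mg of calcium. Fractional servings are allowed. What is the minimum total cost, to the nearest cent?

For a min-cost LP with two ≥-constraints, a basic feasible solution has at most two positive variables.
cottage cheese only: max(6.8/0.4, 616/141) = 17 servings → $19.55.
oats only: max(6.8/2.2, 616/47) = 13.11 servings → $5.90.
almonds only: max(6.8/1.1, 616/68) = 9.059 servings → $10.87.
kale only: max(6.8/1.5, 616/197) = 4.533 servings → $2.95.
cottage cheese + oats with both tight: 3.554 servings and 2.445 servings → $5.19.
cottage cheese + almonds with both tight: 1.683 servings and 5.57 servings → $8.62.
cottage cheese + kale: intersection lies outside the first quadrant.
oats + almonds: the both-tight solution has a negative serving — not a feasible corner.
oats + kale with both tight: 1.145 servings and 2.854 servings → $2.37.
almonds + kale with both tight: 3.623 servings and 1.876 servings → $5.57.
So the least-cost plan costs $2.37.

$2.37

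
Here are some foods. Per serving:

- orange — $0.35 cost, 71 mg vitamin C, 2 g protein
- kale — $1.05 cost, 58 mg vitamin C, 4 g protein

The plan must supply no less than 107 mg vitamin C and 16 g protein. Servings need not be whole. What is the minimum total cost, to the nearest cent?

An LP optimum is at a vertex; with two nutrient constraints at most two foods are used. Check each candidate.
orange only: max(107/71, 16/2) = 8 servings → $2.80.
kale only: max(107/58, 16/4) = 4 servings → $4.20.
orange + kale: the both-tight solution has a negative serving — not a feasible corner.
So the least-cost plan costs $2.80.

$2.80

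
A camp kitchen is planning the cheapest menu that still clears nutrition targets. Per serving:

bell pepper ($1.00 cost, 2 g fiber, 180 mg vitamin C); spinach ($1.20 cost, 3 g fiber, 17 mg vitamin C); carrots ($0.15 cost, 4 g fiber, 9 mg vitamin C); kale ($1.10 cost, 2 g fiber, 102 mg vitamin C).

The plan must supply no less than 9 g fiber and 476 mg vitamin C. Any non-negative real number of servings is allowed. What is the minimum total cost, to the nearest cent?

With two linear requirements the optimum uses one or two foods; enumerate the corners.
bell pepper only: max(9/2, 476/180) = 4.5 servings → $4.50.
spinach only: max(9/3, 476/17) = 28 servings → $33.60.
carrots only: max(9/4, 476/9) = 52.89 servings → $7.93.
kale only: max(9/2, 476/102) = 4.667 servings → $5.13.
bell pepper + spinach with both tight: 2.52 servings and 1.32 servings → $4.10.
bell pepper + carrots with both tight: 2.597 servings and 0.9516 servings → $2.74.
bell pepper + kale with both tight: 0.2179 servings and 4.282 servings → $4.93.
spinach + carrots: intersection lies outside the first quadrant.
spinach + kale: intersection lies outside the first quadrant.
carrots + kale with both targets exact would need a negative amount; discard.
So the least-cost plan costs $2.74.

$2.74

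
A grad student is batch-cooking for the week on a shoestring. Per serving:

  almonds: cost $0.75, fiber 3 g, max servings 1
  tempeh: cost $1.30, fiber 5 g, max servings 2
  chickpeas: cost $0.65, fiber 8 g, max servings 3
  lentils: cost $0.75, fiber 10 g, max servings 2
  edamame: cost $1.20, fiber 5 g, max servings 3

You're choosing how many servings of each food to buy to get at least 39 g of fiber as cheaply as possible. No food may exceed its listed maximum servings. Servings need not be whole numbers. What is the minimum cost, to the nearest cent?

Cost per g of fiber: lentils $0.0750, chickpeas $0.0813, edamame $0.2400, almonds $0.2500, tempeh $0.2600.
Take 2 servings of lentils: +20.0 g fiber for $1.50 (total $1.50, still need 19.0 g).
Take 2.375 servings of chickpeas: +19.0 g fiber for $1.54 (total $3.04, still need 0.0 g).
Filling from the cheapest source first is optimal under one linear minimum: $3.04.

$3.04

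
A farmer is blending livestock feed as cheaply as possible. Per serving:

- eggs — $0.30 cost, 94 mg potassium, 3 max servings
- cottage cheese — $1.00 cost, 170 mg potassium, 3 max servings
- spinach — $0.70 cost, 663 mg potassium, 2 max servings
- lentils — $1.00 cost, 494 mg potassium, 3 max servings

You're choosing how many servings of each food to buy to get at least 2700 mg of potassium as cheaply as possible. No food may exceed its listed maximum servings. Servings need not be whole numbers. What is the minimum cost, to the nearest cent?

Cost per mg of potassium: spinach $0.0011, lentils $0.0020, eggs $0.0032, cottage cheese $0.0059.
Take 2 servings of spinach: +1326.0 mg potassium for $1.40 (total $1.40, still need 1374.0 mg).
Take 2.781 servings of lentils: +1374.0 mg potassium for $2.78 (total $4.18, still need 0.0 mg).
Greedy by cheapest-per-mg is optimal for a single linear constraint, so the minimum cost is $4.18.

$4.18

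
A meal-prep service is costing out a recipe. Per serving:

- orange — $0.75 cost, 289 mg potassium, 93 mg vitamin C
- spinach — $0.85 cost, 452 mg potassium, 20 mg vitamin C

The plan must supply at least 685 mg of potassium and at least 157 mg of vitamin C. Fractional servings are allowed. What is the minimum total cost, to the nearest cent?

$1.61

orange only: max(685/289, 157/93) = 2.37 servings → $1.78.
spinach only: max(685/452, 157/20) = 7.85 servings → $6.67.
orange + spinach with both tight: 1.579 servings and 0.5056 servings → $1.61.
Cheapest feasible corner: $1.61.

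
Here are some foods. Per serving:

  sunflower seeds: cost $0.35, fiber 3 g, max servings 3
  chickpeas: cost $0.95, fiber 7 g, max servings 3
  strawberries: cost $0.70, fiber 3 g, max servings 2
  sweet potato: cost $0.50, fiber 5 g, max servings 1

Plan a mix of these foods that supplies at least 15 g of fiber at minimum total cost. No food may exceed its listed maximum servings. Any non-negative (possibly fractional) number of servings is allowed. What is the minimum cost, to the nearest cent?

Cost per g of fiber: sweet potato $0.1000, sunflower seeds $0.1167, chickpeas $0.1357, strawberries $0.2333.
Take 1 serving of sweet potato: +5.0 g fiber for $0.50 (total $0.50, still need 10.0 g).
Take 3 servings of sunflower seeds: +9.0 g fiber for $1.05 (total $1.55, still need 1.0 g).
Take 0.1429 servings of chickpeas: +1.0 g fiber for $0.14 (total $1.69, still need 0.0 g).
Greedy by cheapest-per-g is optimal for a single linear constraint, so the minimum cost is $1.69.

$1.69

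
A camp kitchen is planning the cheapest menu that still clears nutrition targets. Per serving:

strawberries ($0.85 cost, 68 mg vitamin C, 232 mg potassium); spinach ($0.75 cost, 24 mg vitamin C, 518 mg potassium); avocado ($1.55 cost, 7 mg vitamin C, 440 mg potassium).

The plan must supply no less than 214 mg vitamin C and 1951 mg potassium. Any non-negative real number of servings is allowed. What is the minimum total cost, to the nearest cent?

This is a tiny linear program; its minimum lies at a vertex of the feasible set. List the vertices and price them.
strawberries only: max(214/68, 1951/232) = 8.409 servings → $7.15.
spinach only: max(214/24, 1951/518) = 8.917 servings → $6.69.
avocado only: max(214/7, 1951/440) = 30.57 servings → $47.39.
strawberries + spinach with both tight: 2.159 servings and 2.799 servings → $3.93.
strawberries + avocado with both tight: 2.845 servings and 2.934 servings → $6.97.
spinach + avocado: the both-tight solution has a negative serving — not a feasible corner.
Cheapest feasible corner: $3.93.

$3.93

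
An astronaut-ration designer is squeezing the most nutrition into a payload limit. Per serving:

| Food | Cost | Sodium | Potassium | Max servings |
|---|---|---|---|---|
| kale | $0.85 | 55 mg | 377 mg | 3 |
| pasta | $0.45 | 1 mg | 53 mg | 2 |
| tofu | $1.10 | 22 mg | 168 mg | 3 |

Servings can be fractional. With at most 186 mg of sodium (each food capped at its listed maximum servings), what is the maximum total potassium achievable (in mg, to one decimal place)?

1418.8 mg

Potassium per mg sodium: pasta 53, tofu 7.636, kale 6.855.
Take 2 servings of pasta: uses 2 mg sodium, +106.0 mg potassium (running total 106.0 mg).
Take 3 servings of tofu: uses 66 mg sodium, +504.0 mg potassium (running total 610.0 mg).
Take 2.145 servings of kale: uses 118 mg sodium, +808.8 mg potassium (running total 1418.8 mg).
Greedy by best ratio exhausts the sodium allowance optimally: 1418.8 mg.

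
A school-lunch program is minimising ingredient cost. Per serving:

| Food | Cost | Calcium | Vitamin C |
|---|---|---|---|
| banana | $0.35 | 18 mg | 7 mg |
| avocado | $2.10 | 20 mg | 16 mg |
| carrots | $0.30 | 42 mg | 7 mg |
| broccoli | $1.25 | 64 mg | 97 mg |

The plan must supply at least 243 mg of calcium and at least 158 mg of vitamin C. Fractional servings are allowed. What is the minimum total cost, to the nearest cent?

$2.81

Minimising a linear cost over {calcium ≥ 243, vitamin C ≥ 158, servings ≥ 0} — the optimum is at a vertex, using one or two foods.
banana only: max(243/18, 158/7) = 22.57 servings → $7.90.
avocado only: max(243/20, 158/16) = 12.15 servings → $25.52.
carrots only: max(243/42, 158/7) = 22.57 servings → $6.77.
broccoli only: max(243/64, 158/97) = 3.797 servings → $4.75.
banana + avocado with both tight: 4.919 servings and 7.723 servings → $17.94.
banana + carrots: intersection lies outside the first quadrant.
banana + broccoli with both tight: 10.37 servings and 0.8806 servings → $4.73.
avocado + carrots with both tight: 9.276 servings and 1.368 servings → $19.89.
avocado + broccoli: the both-tight solution has a negative serving — not a feasible corner.
carrots + broccoli with both tight: 3.712 servings and 1.361 servings → $2.81.
So the least-cost plan costs $2.81.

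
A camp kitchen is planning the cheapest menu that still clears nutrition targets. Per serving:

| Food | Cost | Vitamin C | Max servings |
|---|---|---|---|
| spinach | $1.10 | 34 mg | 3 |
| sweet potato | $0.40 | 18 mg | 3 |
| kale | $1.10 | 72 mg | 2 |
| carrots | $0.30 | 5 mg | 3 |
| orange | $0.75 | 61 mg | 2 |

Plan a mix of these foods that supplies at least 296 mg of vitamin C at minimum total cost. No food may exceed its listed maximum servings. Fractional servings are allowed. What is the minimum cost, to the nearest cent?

Cost per mg of vitamin C: orange $0.0123, kale $0.0153, sweet potato $0.0222, spinach $0.0324, carrots $0.0600.
Take 2 servings of orange: +122.0 mg vitamin C for $1.50 (total $1.50, still need 174.0 mg).
Take 2 servings of kale: +144.0 mg vitamin C for $2.20 (total $3.70, still need 30.0 mg).
Take 1.667 servings of sweet potato: +30.0 mg vitamin C for $0.67 (total $4.37, still need 0.0 mg).
Greedy by cheapest-per-mg is optimal for a single linear constraint, so the minimum cost is $4.37.

$4.37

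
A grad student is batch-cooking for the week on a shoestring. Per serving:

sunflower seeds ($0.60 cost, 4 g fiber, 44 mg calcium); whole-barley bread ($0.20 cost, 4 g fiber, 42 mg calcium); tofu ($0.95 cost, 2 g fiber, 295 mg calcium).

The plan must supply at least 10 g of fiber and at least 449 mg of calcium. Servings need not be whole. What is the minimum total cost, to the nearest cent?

$1.57

At the optimum either one food covers both requirements or two foods hit both targets exactly; no other combination can be cheaper.
sunflower seeds only: max(10/4, 449/44) = 10.2 servings → $6.12.
whole-barley bread only: max(10/4, 449/42) = 10.69 servings → $2.14.
tofu only: max(10/2, 449/295) = 5 servings → $4.75.
sunflower seeds + whole-barley bread: the both-tight solution has a negative serving — not a feasible corner.
sunflower seeds + tofu with both tight: 1.879 servings and 1.242 servings → $2.31.
whole-barley bread + tofu with both tight: 1.872 servings and 1.255 servings → $1.57.
Cheapest feasible corner: $1.57.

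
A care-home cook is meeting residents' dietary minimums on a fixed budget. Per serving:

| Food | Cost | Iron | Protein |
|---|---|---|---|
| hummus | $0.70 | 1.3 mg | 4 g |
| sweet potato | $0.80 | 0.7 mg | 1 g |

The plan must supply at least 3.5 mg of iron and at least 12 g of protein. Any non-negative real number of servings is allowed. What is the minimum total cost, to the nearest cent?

Two binding constraints pin down two serving amounts, so the optimal mix uses at most two foods. The candidates are each food alone (scaled to the tighter of iron/protein) and each pair with both constraints tight.
hummus only: max(3.5/1.3, 12/4) = 3 servings → $2.10.
sweet potato only: max(3.5/0.7, 12/1) = 12 servings → $9.60.
hummus + sweet potato: intersection lies outside the first quadrant.
The minimum over all feasible corners is $2.10.

$2.10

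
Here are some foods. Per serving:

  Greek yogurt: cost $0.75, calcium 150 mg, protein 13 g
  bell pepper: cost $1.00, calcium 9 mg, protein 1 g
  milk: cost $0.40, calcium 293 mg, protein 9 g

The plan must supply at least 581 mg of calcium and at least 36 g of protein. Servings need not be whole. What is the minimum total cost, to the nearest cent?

$1.60

For a min-cost LP with two ≥-constraints, a basic feasible solution has at most two positive variables.
Greek yogurt only: max(581/150, 36/13) = 3.873 servings → $2.90.
bell pepper only: max(581/9, 36/1) = 64.56 servings → $64.56.
milk only: max(581/293, 36/9) = 4 servings → $1.60.
Greek yogurt + bell pepper with both targets exact would need a negative amount; discard.
Greek yogurt + milk with both tight: 2.163 servings and 0.8756 servings → $1.97.
bell pepper + milk with both tight: 25.09 servings and 1.212 servings → $25.57.
Cheapest feasible corner: $1.60.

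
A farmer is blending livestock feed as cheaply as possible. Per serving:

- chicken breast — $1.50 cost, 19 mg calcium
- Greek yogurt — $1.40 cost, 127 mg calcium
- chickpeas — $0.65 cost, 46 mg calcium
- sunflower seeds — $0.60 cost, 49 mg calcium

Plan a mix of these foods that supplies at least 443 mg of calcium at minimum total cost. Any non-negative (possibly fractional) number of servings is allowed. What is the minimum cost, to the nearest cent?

Cost per mg of calcium: Greek yogurt $0.0110, sunflower seeds $0.0122, chickpeas $0.0141, chicken breast $0.0789.
With no serving limits, use only Greek yogurt: 443 mg / 127 mg = 3.488 servings × $1.40 = $4.88.

$4.88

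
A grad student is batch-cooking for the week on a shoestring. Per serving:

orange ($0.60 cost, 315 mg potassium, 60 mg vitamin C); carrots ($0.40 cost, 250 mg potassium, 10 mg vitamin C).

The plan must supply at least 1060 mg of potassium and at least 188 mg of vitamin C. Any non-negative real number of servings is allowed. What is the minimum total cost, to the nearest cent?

At the optimum either one food covers both requirements or two foods hit both targets exactly; no other combination can be cheaper.
orange only: max(1060/315, 188/60) = 3.365 servings → $2.02.
carrots only: max(1060/250, 188/10) = 18.8 servings → $7.52.
orange + carrots with both tight: 3.072 servings and 0.3696 servings → $1.99.
The minimum over all feasible corners is $1.99.

$1.99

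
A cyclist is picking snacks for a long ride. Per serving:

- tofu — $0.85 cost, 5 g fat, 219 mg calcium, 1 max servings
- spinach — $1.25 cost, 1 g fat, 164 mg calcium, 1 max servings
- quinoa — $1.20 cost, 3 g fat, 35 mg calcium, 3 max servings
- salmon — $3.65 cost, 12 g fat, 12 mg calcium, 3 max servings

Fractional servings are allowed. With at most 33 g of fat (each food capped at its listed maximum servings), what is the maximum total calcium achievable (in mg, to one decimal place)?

506.0 mg

Calcium per g fat: spinach 164, tofu 43.8, quinoa 11.67, salmon 1.
Take 1 serving of spinach: uses 1 g fat, +164.0 mg calcium (running total 164.0 mg).
Take 1 serving of tofu: uses 5 g fat, +219.0 mg calcium (running total 383.0 mg).
Take 3 servings of quinoa: uses 9 g fat, +105.0 mg calcium (running total 488.0 mg).
Take 1.5 servings of salmon: uses 18 g fat, +18.0 mg calcium (running total 506.0 mg).
Greedy by best ratio exhausts the fat allowance optimally: 506.0 mg.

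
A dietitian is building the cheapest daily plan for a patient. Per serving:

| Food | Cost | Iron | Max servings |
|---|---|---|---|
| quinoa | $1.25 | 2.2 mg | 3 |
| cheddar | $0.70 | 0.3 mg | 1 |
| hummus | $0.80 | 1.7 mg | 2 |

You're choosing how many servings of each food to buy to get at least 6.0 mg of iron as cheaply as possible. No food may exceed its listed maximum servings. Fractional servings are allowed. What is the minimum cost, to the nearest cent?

Cost per mg of iron: hummus $0.4706, quinoa $0.5682, cheddar $2.3333.
Take 2 servings of hummus: +3.4 mg iron for $1.60 (total $1.60, still need 2.6 mg).
Take 1.182 servings of quinoa: +2.6 mg iron for $1.48 (total $3.08, still need 0.0 mg).
Greedy by cheapest-per-mg is optimal for a single linear constraint, so the minimum cost is $3.08.

$3.08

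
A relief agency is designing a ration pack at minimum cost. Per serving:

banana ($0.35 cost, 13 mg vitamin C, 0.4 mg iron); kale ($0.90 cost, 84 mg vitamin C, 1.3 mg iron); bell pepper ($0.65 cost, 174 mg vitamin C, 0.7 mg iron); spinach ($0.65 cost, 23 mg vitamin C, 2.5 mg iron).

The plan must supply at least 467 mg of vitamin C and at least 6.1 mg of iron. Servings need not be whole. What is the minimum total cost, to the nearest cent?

$2.73

Check every corner: each single food scaled to meet both minima, and each pair solved so both constraints bind.
banana only: max(467/13, 6.1/0.4) = 35.92 servings → $12.57.
kale only: max(467/84, 6.1/1.3) = 5.56 servings → $5.00.
bell pepper only: max(467/174, 6.1/0.7) = 8.714 servings → $5.66.
spinach only: max(467/23, 6.1/2.5) = 20.3 servings → $13.20.
banana + kale: the both-tight solution has a negative serving — not a feasible corner.
banana + bell pepper with both tight: 12.14 servings and 1.777 servings → $5.40.
banana + spinach: intersection lies outside the first quadrant.
kale + bell pepper with both tight: 4.388 servings and 0.5657 servings → $4.32.
kale + spinach: intersection lies outside the first quadrant.
bell pepper + spinach with both tight: 2.452 servings and 1.753 servings → $2.73.
The minimum over all feasible corners is $2.73.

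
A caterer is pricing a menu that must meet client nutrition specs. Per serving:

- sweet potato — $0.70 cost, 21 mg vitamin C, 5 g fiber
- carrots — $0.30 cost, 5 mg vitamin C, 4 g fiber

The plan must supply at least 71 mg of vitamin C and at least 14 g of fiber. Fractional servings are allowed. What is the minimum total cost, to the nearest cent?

$2.37

This is a tiny linear program; its minimum lies at a vertex of the feasible set. List the vertices and price them.
sweet potato only: max(71/21, 14/5) = 3.381 servings → $2.37.
carrots only: max(71/5, 14/4) = 14.2 servings → $4.26.
sweet potato + carrots: the both-tight solution has a negative serving — not a feasible corner.
So the least-cost plan costs $2.37.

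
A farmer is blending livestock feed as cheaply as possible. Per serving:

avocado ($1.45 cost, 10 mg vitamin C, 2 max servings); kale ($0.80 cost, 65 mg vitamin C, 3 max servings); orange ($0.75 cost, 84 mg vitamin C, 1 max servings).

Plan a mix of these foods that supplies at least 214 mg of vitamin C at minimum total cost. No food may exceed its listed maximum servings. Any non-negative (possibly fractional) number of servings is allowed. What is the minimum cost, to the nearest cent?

Cost per mg of vitamin C: orange $0.0089, kale $0.0123, avocado $0.1450.
Take 1 serving of orange: +84.0 mg vitamin C for $0.75 (total $0.75, still need 130.0 mg).
Take 2 servings of kale: +130.0 mg vitamin C for $1.60 (total $2.35, still need 0.0 mg).
Greedy by cheapest-per-mg is optimal for a single linear constraint, so the minimum cost is $2.35.

$2.35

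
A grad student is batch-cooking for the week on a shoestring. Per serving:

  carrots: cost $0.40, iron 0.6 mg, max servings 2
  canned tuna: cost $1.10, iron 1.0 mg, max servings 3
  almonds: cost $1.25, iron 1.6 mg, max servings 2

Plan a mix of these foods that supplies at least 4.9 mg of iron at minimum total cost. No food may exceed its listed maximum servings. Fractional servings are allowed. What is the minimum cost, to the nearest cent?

$3.85

Cost per mg of iron: carrots $0.6667, almonds $0.7812, canned tuna $1.1000.
Take 2 servings of carrots: +1.2 mg iron for $0.80 (total $0.80, still need 3.7 mg).
Take 2 servings of almonds: +3.2 mg iron for $2.50 (total $3.30, still need 0.5 mg).
Take 0.5 servings of canned tuna: +0.5 mg iron for $0.55 (total $3.85, still need 0.0 mg).
Greedy by cheapest-per-mg is optimal for a single linear constraint, so the minimum cost is $3.85.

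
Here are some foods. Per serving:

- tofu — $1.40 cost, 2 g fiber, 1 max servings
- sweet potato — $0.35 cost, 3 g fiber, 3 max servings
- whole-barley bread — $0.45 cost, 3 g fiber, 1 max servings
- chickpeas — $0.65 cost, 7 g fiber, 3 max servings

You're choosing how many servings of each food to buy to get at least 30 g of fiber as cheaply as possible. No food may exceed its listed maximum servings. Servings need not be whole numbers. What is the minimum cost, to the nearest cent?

$3.00

Cost per g of fiber: chickpeas $0.0929, sweet potato $0.1167, whole-barley bread $0.1500, tofu $0.7000.
Take 3 servings of chickpeas: +21.0 g fiber for $1.95 (total $1.95, still need 9.0 g).
Take 3 servings of sweet potato: +9.0 g fiber for $1.05 (total $3.00, still need 0.0 g).
Greedy by cheapest-per-g is optimal for a single linear constraint, so the minimum cost is $3.00.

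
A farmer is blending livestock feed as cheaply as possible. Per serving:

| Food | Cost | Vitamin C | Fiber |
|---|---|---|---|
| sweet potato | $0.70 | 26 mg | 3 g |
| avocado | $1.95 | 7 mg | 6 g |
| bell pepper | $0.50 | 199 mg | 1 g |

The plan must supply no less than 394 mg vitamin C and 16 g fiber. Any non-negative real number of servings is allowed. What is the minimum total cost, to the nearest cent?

The cheapest plan sits at a corner of the feasible region — with two constraints it uses at most two foods.
sweet potato only: max(394/26, 16/3) = 15.15 servings → $10.61.
avocado only: max(394/7, 16/6) = 56.29 servings → $109.76.
bell pepper only: max(394/199, 16/1) = 16 servings → $8.00.
sweet potato + avocado: the both-tight solution has a negative serving — not a feasible corner.
sweet potato + bell pepper with both tight: 4.886 servings and 1.342 servings → $4.09.
avocado + bell pepper with both tight: 2.35 servings and 1.897 servings → $5.53.
Cheapest feasible corner: $4.09.

$4.09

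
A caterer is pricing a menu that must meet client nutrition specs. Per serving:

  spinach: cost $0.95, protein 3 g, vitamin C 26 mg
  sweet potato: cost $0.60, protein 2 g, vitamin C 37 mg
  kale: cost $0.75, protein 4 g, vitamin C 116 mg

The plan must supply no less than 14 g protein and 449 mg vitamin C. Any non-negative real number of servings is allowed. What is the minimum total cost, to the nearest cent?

$2.90

Compare the cost at each extreme point of the feasible region.
spinach only: max(14/3, 449/26) = 17.27 servings → $16.41.
sweet potato only: max(14/2, 449/37) = 12.14 servings → $7.28.
kale only: max(14/4, 449/116) = 3.871 servings → $2.90.
spinach + sweet potato: intersection lies outside the first quadrant.
spinach + kale with both targets exact would need a negative amount; discard.
sweet potato + kale: intersection lies outside the first quadrant.
So the least-cost plan costs $2.90.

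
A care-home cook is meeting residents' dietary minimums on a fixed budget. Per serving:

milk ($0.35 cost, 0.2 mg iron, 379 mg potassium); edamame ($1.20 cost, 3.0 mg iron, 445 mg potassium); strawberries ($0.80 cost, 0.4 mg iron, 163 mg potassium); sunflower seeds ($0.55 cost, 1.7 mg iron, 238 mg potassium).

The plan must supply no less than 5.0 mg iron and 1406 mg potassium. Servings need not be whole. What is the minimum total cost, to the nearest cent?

Minimising a linear cost over {iron ≥ 5.0, potassium ≥ 1406, servings ≥ 0} — the optimum is at a vertex, using one or two foods.
milk only: max(5.0/0.2, 1406/379) = 25 servings → $8.75.
edamame only: max(5.0/3.0, 1406/445) = 3.16 servings → $3.79.
strawberries only: max(5.0/0.4, 1406/163) = 12.5 servings → $10.00.
sunflower seeds only: max(5.0/1.7, 1406/238) = 5.908 servings → $3.25.
milk + edamame with both tight: 1.902 servings and 1.54 servings → $2.51.
milk + strawberries: intersection lies outside the first quadrant.
milk + sunflower seeds with both tight: 2.011 servings and 2.705 servings → $2.19.
edamame + strawberries with both tight: 0.8122 servings and 6.408 servings → $6.10.
edamame + sunflower seeds: intersection lies outside the first quadrant.
strawberries + sunflower seeds with both tight: 6.598 servings and 1.389 servings → $6.04.
Cheapest feasible corner: $2.19.

$2.19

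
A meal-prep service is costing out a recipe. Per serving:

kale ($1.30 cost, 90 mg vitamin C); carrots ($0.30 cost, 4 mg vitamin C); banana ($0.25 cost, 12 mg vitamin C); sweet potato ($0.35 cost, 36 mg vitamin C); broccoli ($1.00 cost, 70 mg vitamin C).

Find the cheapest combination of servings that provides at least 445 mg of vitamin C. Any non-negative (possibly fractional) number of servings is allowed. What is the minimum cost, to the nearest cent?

$4.33

Cost per mg of vitamin C: sweet potato $0.0097, broccoli $0.0143, kale $0.0144, banana $0.0208, carrots $0.0750.
With no serving limits, use only sweet potato: 445 mg / 36 mg = 12.36 servings × $0.35 = $4.33.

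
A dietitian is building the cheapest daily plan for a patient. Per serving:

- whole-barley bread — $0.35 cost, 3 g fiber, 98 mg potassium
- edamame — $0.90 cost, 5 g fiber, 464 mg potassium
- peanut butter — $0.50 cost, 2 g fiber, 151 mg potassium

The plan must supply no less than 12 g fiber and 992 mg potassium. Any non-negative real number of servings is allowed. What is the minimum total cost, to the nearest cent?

An LP optimum is at a vertex; with two nutrient constraints at most two foods are used. Check each candidate.
whole-barley bread only: max(12/3, 992/98) = 10.12 servings → $3.54.
edamame only: max(12/5, 992/464) = 2.4 servings → $2.16.
peanut butter only: max(12/2, 992/151) = 6.57 servings → $3.28.
whole-barley bread + edamame with both tight: 0.6741 servings and 1.996 servings → $2.03.
whole-barley bread + peanut butter: intersection lies outside the first quadrant.
edamame + peanut butter with both tight: 0.9942 servings and 3.514 servings → $2.65.
The minimum over all feasible corners is $2.03.

$2.03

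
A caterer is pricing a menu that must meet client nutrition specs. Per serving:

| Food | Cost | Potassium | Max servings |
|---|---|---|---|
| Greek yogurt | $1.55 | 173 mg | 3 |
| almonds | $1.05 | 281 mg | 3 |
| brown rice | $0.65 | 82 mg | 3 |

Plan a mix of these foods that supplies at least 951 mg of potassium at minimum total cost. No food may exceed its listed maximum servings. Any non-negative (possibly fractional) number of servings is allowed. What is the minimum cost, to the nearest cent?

Cost per mg of potassium: almonds $0.0037, brown rice $0.0079, Greek yogurt $0.0090.
Take 3 servings of almonds: +843.0 mg potassium for $3.15 (total $3.15, still need 108.0 mg).
Take 1.317 servings of brown rice: +108.0 mg potassium for $0.86 (total $4.01, still need 0.0 mg).
Greedy by cheapest-per-mg is optimal for a single linear constraint, so the minimum cost is $4.01.

$4.01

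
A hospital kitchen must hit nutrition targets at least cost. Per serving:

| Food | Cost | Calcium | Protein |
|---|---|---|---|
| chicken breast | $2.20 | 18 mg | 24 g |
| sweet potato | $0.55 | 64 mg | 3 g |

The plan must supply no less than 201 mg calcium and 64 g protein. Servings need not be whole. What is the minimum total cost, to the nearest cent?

$6.55

chicken breast only: max(201/18, 64/24) = 11.17 servings → $24.57.
sweet potato only: max(201/64, 64/3) = 21.33 servings → $11.73.
chicken breast + sweet potato with both tight: 2.357 servings and 2.478 servings → $6.55.
Cheapest feasible corner: $6.55.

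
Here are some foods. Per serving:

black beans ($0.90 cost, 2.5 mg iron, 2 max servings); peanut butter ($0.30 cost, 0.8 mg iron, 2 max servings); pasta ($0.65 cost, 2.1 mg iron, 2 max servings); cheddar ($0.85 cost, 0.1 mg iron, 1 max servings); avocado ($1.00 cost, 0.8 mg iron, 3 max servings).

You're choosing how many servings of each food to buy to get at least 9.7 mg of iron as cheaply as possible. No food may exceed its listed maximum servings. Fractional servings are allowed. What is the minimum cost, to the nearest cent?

$3.29

Cost per mg of iron: pasta $0.3095, black beans $0.3600, peanut butter $0.3750, avocado $1.2500, cheddar $8.5000.
Take 2 servings of pasta: +4.2 mg iron for $1.30 (total $1.30, still need 5.5 mg).
Take 2 servings of black beans: +5.0 mg iron for $1.80 (total $3.10, still need 0.5 mg).
Take 0.625 servings of peanut butter: +0.5 mg iron for $0.19 (total $3.29, still need 0.0 mg).
Filling from the cheapest source first is optimal under one linear minimum: $3.29.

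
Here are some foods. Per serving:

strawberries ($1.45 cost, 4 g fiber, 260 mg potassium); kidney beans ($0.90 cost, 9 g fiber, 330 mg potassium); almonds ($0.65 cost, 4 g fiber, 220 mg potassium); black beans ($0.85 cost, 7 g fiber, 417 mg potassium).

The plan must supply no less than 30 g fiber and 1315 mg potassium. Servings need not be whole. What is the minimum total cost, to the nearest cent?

Compare the cost at each extreme point of the feasible region.
strawberries only: max(30/4, 1315/260) = 7.5 servings → $10.88.
kidney beans only: max(30/9, 1315/330) = 3.985 servings → $3.59.
almonds only: max(30/4, 1315/220) = 7.5 servings → $4.88.
black beans only: max(30/7, 1315/417) = 4.286 servings → $3.64.
strawberries + kidney beans with both tight: 1.897 servings and 2.49 servings → $4.99.
strawberries + almonds: the both-tight solution has a negative serving — not a feasible corner.
strawberries + black beans: intersection lies outside the first quadrant.
kidney beans + almonds with both tight: 2.03 servings and 2.932 servings → $3.73.
kidney beans + black beans with both tight: 2.29 servings and 1.341 servings → $3.20.
almonds + black beans: the both-tight solution has a negative serving — not a feasible corner.
The minimum over all feasible corners is $3.20.

$3.20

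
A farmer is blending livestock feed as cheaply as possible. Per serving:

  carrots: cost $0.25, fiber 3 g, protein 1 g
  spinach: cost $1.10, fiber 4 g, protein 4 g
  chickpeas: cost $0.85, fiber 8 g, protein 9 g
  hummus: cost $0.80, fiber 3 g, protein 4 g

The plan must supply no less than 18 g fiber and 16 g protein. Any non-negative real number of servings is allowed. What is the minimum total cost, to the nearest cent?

This is a tiny linear program; its minimum lies at a vertex of the feasible set. List the vertices and price them.
carrots only: max(18/3, 16/1) = 16 servings → $4.00.
spinach only: max(18/4, 16/4) = 4.5 servings → $4.95.
chickpeas only: max(18/8, 16/9) = 2.25 servings → $1.91.
hummus only: max(18/3, 16/4) = 6 servings → $4.80.
carrots + spinach with both tight: 1 serving and 3.75 servings → $4.38.
carrots + chickpeas with both tight: 1.789 servings and 1.579 servings → $1.79.
carrots + hummus with both tight: 2.667 servings and 3.333 servings → $3.33.
spinach + chickpeas: the both-tight solution has a negative serving — not a feasible corner.
spinach + hummus: intersection lies outside the first quadrant.
chickpeas + hummus: the both-tight solution has a negative serving — not a feasible corner.
Cheapest feasible corner: $1.79.

$1.79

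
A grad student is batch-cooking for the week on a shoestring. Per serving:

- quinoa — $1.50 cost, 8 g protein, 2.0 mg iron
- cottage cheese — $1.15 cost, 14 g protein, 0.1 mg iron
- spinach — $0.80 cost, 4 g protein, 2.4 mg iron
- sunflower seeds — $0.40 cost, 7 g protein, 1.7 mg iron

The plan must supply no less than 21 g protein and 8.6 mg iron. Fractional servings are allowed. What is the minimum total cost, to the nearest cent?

$2.02

An LP optimum is at a vertex; with two nutrient constraints at most two foods are used. Check each candidate.
quinoa only: max(21/8, 8.6/2.0) = 4.3 servings → $6.45.
cottage cheese only: max(21/14, 8.6/0.1) = 86 servings → $98.90.
spinach only: max(21/4, 8.6/2.4) = 5.25 servings → $4.20.
sunflower seeds only: max(21/7, 8.6/1.7) = 5.059 servings → $2.02.
quinoa + cottage cheese: the both-tight solution has a negative serving — not a feasible corner.
quinoa + spinach with both tight: 1.429 servings and 2.393 servings → $4.06.
quinoa + sunflower seeds: the both-tight solution has a negative serving — not a feasible corner.
cottage cheese + spinach with both tight: 0.4819 servings and 3.563 servings → $3.40.
cottage cheese + sunflower seeds: the both-tight solution has a negative serving — not a feasible corner.
spinach + sunflower seeds with both tight: 2.45 servings and 1.6 servings → $2.60.
The minimum over all feasible corners is $2.02.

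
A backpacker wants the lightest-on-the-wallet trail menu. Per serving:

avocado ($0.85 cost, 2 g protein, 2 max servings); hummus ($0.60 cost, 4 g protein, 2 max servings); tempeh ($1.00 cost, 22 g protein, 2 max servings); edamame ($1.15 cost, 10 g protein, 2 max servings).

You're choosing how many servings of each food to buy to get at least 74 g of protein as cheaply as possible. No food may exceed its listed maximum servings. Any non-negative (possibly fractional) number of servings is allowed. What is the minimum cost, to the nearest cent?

$6.35

Cost per g of protein: tempeh $0.0455, edamame $0.1150, hummus $0.1500, avocado $0.4250.
Take 2 servings of tempeh: +44.0 g protein for $2.00 (total $2.00, still need 30.0 g).
Take 2 servings of edamame: +20.0 g protein for $2.30 (total $4.30, still need 10.0 g).
Take 2 servings of hummus: +8.0 g protein for $1.20 (total $5.50, still need 2.0 g).
Take 1 serving of avocado: +2.0 g protein for $0.85 (total $6.35, still need 0.0 g).
Greedy by cheapest-per-g is optimal for a single linear constraint, so the minimum cost is $6.35.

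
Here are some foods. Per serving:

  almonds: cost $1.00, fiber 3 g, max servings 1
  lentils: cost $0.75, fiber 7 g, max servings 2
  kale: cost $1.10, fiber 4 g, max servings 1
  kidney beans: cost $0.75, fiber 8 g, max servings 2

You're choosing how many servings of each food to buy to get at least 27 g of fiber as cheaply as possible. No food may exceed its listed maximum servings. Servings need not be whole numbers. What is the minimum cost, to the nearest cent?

$2.68

Cost per g of fiber: kidney beans $0.0938, lentils $0.1071, kale $0.2750, almonds $0.3333.
Take 2 servings of kidney beans: +16.0 g fiber for $1.50 (total $1.50, still need 11.0 g).
Take 1.571 servings of lentils: +11.0 g fiber for $1.18 (total $2.68, still need 0.0 g).
Filling from the cheapest source first is optimal under one linear minimum: $2.68.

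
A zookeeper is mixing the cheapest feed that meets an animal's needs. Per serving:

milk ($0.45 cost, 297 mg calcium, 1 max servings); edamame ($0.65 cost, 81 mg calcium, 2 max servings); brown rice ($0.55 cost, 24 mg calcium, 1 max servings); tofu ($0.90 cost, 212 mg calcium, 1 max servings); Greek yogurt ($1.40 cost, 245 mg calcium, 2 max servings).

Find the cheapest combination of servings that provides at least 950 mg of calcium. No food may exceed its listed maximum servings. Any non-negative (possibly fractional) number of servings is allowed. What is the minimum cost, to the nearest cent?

$3.87

Cost per mg of calcium: milk $0.0015, tofu $0.0042, Greek yogurt $0.0057, edamame $0.0080, brown rice $0.0229.
Take 1 serving of milk: +297.0 mg calcium for $0.45 (total $0.45, still need 653.0 mg).
Take 1 serving of tofu: +212.0 mg calcium for $0.90 (total $1.35, still need 441.0 mg).
Take 1.8 servings of Greek yogurt: +441.0 mg calcium for $2.52 (total $3.87, still need 0.0 mg).
Greedy by cheapest-per-mg is optimal for a single linear constraint, so the minimum cost is $3.87.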